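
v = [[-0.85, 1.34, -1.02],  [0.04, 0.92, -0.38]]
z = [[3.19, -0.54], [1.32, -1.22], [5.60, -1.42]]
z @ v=[[-2.73,  3.78,  -3.05], [-1.17,  0.65,  -0.88], [-4.82,  6.2,  -5.17]]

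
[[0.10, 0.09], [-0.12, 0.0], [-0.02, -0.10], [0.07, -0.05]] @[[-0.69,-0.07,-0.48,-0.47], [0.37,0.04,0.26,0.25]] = [[-0.04, -0.0, -0.02, -0.02], [0.08, 0.01, 0.06, 0.06], [-0.02, -0.0, -0.02, -0.02], [-0.07, -0.01, -0.05, -0.05]]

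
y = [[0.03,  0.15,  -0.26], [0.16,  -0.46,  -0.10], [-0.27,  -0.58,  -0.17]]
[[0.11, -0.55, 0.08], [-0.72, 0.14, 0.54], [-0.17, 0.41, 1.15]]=y @ [[-1.58,-0.65,-0.89],[1.03,-0.86,-1.24],[-0.03,1.53,-1.12]]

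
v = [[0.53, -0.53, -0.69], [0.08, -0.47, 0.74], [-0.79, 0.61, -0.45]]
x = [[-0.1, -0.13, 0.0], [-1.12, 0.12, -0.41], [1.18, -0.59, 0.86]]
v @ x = [[-0.27, 0.27, -0.38], [1.39, -0.5, 0.83], [-1.14, 0.44, -0.64]]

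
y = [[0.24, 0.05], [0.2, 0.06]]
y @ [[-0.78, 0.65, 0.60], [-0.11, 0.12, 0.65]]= [[-0.19, 0.16, 0.18],  [-0.16, 0.14, 0.16]]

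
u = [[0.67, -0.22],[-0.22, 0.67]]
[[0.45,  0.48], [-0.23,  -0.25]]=u @ [[0.62, 0.66],[-0.14, -0.15]]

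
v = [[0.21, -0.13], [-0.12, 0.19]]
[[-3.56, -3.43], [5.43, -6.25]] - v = [[-3.77, -3.3], [5.55, -6.44]]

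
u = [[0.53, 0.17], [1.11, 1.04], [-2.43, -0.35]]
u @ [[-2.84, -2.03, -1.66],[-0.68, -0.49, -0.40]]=[[-1.62, -1.16, -0.95], [-3.86, -2.76, -2.26], [7.14, 5.1, 4.17]]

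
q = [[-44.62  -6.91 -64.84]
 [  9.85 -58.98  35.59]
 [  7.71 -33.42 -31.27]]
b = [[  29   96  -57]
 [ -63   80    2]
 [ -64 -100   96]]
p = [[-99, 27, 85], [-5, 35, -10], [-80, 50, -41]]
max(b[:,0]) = 29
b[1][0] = -63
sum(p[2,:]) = -71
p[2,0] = -80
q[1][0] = 9.85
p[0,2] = 85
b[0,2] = -57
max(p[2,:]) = 50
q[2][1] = -33.42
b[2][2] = 96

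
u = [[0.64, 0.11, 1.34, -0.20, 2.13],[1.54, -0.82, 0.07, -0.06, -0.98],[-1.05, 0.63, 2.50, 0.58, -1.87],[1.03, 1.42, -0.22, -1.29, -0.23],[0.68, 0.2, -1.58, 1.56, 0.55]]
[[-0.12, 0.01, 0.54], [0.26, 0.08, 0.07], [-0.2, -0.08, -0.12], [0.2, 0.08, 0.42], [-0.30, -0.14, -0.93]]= u@[[0.06, 0.02, 0.03], [-0.11, -0.04, -0.1], [-0.03, 0.00, 0.17], [-0.21, -0.09, -0.46], [-0.07, -0.01, 0.1]]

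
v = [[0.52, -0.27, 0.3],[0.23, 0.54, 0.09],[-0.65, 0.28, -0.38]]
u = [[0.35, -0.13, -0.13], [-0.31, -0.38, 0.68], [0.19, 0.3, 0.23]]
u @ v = [[0.24, -0.2, 0.14], [-0.69, 0.07, -0.39], [0.02, 0.18, -0.00]]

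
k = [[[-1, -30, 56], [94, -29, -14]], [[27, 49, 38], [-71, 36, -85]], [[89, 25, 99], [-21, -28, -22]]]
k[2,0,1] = 25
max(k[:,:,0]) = 94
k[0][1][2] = -14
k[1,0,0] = 27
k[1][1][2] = -85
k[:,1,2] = [-14, -85, -22]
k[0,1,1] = -29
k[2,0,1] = 25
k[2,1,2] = -22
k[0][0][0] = -1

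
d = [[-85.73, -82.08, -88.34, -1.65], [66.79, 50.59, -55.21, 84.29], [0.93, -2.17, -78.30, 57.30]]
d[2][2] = -78.3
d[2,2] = -78.3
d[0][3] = -1.65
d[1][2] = -55.21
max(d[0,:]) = -1.65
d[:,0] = [-85.73, 66.79, 0.93]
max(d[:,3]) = 84.29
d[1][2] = -55.21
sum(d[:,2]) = -221.85000000000002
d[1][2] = -55.21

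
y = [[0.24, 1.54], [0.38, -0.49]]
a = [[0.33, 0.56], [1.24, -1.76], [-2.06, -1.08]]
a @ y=[[0.29,0.23], [-0.37,2.77], [-0.9,-2.64]]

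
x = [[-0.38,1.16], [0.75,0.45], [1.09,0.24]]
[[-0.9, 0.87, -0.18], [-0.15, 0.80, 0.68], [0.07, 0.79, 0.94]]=x @ [[0.22,  0.52,  0.84], [-0.70,  0.92,  0.12]]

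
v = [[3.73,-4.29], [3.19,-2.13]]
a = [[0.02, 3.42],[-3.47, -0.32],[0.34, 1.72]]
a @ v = [[10.98, -7.37],[-13.96, 15.57],[6.76, -5.12]]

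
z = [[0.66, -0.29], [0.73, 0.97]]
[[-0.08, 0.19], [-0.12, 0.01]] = z@[[-0.13, 0.22], [-0.03, -0.16]]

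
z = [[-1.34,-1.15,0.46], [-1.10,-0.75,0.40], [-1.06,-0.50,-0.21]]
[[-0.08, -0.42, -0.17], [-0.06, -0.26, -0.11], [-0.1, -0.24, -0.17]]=z @ [[0.07, 0.02, 0.07], [0.02, 0.39, 0.13], [0.07, 0.13, 0.16]]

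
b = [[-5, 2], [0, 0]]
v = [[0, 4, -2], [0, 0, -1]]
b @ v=[[0, -20, 8], [0, 0, 0]]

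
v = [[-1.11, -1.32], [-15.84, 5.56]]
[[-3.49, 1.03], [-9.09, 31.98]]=v @[[1.16, -1.77], [1.67, 0.71]]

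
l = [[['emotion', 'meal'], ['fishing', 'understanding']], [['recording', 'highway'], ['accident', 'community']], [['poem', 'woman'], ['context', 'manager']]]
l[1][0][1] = 'highway'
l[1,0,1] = 'highway'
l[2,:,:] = [['poem', 'woman'], ['context', 'manager']]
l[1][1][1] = 'community'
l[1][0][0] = 'recording'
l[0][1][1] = 'understanding'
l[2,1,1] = 'manager'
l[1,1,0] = 'accident'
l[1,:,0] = ['recording', 'accident']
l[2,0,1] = 'woman'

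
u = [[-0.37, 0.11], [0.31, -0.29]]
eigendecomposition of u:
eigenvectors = [[-0.59, -0.43],[0.80, -0.9]]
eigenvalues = [-0.52, -0.14]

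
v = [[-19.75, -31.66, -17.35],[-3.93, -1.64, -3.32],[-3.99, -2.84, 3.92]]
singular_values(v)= [41.48, 5.82, 2.79]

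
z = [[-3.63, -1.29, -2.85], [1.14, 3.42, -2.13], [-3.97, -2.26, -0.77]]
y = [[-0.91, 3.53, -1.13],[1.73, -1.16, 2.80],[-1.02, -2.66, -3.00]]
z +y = [[-4.54, 2.24, -3.98], [2.87, 2.26, 0.67], [-4.99, -4.92, -3.77]]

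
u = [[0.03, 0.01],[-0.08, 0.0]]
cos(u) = [[1.0, -0.00],  [0.00, 1.00]]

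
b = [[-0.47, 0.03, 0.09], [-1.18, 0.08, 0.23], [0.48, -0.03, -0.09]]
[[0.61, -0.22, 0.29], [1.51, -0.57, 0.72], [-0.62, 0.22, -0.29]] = b@ [[-1.61,0.16,-0.56],[-0.12,-0.50,-0.91],[-1.64,-1.47,0.56]]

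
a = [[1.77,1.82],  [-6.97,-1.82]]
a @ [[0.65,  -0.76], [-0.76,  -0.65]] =[[-0.23, -2.53],[-3.15, 6.48]]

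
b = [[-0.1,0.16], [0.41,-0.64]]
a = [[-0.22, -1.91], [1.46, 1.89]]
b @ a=[[0.26, 0.49], [-1.02, -1.99]]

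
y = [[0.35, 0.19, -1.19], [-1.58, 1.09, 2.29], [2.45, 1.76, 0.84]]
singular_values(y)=[3.17, 3.13, 0.68]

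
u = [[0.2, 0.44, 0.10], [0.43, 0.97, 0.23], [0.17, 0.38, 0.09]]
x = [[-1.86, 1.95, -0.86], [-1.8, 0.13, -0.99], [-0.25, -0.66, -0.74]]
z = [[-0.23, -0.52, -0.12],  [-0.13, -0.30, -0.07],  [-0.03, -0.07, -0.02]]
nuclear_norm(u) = 1.27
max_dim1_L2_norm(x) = 2.83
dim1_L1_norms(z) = [0.87, 0.5, 0.12]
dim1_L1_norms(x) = [4.67, 2.92, 1.65]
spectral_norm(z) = 0.68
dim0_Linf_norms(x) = [1.86, 1.95, 0.99]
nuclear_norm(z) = 0.68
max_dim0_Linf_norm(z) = 0.52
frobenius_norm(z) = 0.68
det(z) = -0.00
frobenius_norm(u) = 1.27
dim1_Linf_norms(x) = [1.95, 1.8, 0.74]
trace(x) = -2.47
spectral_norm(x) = 3.31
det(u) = 0.00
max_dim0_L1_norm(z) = 0.89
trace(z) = -0.55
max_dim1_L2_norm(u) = 1.09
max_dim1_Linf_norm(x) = 1.95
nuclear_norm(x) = 5.15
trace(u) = 1.26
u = x @ z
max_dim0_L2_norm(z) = 0.6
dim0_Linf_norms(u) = [0.43, 0.97, 0.23]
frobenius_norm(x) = 3.64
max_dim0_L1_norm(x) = 3.91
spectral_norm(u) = 1.27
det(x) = -1.77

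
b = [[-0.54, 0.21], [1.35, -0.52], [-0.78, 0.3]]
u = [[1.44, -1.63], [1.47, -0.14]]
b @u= [[-0.47, 0.85], [1.18, -2.13], [-0.68, 1.23]]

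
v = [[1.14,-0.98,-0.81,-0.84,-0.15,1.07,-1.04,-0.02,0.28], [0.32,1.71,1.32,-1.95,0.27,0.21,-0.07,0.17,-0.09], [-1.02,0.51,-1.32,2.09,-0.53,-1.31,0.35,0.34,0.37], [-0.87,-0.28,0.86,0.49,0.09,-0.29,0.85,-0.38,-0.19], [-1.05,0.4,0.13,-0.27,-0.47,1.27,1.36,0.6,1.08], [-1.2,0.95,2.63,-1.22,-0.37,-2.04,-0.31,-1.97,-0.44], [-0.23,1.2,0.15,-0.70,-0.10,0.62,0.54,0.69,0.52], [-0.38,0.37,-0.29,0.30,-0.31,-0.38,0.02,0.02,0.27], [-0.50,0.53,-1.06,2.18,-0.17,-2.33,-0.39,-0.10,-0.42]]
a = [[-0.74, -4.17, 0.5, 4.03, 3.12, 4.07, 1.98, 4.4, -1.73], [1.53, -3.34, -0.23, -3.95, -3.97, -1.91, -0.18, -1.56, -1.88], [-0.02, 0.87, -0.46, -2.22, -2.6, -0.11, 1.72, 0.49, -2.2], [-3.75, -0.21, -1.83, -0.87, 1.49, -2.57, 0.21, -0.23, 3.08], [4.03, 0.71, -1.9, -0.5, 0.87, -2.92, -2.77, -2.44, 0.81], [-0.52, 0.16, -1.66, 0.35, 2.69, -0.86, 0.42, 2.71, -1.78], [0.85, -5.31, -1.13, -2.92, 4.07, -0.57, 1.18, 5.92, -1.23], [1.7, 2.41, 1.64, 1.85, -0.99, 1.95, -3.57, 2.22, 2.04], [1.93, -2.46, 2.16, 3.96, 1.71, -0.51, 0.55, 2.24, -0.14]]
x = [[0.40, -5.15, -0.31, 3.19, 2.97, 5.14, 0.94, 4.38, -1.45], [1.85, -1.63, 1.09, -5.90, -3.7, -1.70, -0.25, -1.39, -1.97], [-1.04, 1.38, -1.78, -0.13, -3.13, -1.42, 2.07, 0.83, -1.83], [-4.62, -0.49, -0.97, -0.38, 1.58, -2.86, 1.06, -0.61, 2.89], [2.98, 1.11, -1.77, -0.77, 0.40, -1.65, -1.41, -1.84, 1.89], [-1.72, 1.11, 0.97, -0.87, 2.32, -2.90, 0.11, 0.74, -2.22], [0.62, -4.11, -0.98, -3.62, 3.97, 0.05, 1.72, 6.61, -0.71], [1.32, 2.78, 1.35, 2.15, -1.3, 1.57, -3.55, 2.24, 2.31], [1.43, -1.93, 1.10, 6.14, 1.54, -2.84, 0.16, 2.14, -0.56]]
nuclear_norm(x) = 57.23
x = a + v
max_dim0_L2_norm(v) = 4.0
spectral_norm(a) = 13.42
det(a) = -672818.28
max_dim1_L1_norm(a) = 24.74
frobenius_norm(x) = 21.83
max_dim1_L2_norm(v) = 4.38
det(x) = -2506409.01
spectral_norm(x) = 13.15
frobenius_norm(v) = 8.33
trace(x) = -2.49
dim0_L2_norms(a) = [6.39, 8.36, 4.34, 8.1, 7.93, 6.36, 5.41, 8.97, 5.51]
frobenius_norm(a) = 20.94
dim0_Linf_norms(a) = [4.03, 5.31, 2.16, 4.03, 4.07, 4.07, 3.57, 5.92, 3.08]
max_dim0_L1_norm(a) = 22.21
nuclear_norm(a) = 52.53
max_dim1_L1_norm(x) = 23.93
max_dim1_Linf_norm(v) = 2.63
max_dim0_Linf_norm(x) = 6.61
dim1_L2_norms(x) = [9.71, 8.03, 5.13, 6.57, 5.07, 5.02, 9.71, 6.56, 7.75]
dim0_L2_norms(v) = [2.49, 2.67, 3.61, 4.0, 0.94, 3.84, 2.08, 2.24, 1.46]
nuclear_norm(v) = 17.02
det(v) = -0.00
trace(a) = -2.14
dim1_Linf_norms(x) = [5.15, 5.9, 3.13, 4.62, 2.98, 2.9, 6.61, 3.55, 6.14]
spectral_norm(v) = 5.28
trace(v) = -0.35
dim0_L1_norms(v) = [6.71, 6.93, 8.57, 10.04, 2.46, 9.52, 4.93, 4.29, 3.66]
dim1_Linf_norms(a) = [4.4, 3.97, 2.6, 3.75, 4.03, 2.71, 5.92, 3.57, 3.96]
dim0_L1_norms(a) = [15.07, 19.64, 11.51, 20.65, 21.51, 15.47, 12.58, 22.21, 14.89]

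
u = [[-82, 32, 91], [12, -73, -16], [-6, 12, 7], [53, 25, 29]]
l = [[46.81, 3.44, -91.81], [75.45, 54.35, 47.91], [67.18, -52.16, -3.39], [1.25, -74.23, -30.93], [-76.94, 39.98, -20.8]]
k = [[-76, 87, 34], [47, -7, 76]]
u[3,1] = 25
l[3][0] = 1.25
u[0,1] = 32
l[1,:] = [75.45, 54.35, 47.91]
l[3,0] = 1.25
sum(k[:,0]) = -29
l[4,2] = -20.8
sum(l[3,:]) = -103.91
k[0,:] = [-76, 87, 34]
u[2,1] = 12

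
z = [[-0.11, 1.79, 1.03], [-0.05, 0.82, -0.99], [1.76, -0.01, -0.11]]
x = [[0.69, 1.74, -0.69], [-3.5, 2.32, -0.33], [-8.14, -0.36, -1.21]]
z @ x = [[-14.73, 3.59, -1.76],[5.15, 2.17, 0.96],[2.14, 3.08, -1.08]]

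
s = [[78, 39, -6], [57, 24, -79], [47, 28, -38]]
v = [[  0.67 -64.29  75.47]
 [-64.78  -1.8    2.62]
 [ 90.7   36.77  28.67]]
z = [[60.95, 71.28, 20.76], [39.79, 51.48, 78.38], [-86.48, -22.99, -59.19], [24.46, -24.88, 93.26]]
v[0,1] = -64.29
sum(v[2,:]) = 156.14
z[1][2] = 78.38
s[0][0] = 78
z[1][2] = 78.38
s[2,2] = -38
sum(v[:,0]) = 26.590000000000003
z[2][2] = -59.19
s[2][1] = 28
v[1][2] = 2.62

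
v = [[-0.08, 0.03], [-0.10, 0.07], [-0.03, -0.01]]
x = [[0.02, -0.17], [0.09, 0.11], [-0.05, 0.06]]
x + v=[[-0.06, -0.14], [-0.01, 0.18], [-0.08, 0.05]]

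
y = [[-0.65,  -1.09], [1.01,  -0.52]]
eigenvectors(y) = [[0.72+0.00j, 0.72-0.00j], [-0.04-0.69j, -0.04+0.69j]]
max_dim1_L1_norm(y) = 1.74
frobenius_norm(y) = 1.70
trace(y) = -1.17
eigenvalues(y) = [(-0.59+1.05j), (-0.59-1.05j)]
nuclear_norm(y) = 2.40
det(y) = 1.44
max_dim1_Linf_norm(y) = 1.09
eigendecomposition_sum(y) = [[(-0.33+0.51j), (-0.55-0.3j)], [(0.51+0.28j), -0.26+0.54j]] + [[(-0.33-0.51j), (-0.55+0.3j)], [0.51-0.28j, (-0.26-0.54j)]]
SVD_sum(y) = [[-0.86, -0.89],[0.22, 0.23]] + [[0.21, -0.2],[0.79, -0.75]]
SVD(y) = [[-0.97, 0.25], [0.25, 0.97]] @ diag([1.2782888252663065, 1.125645450041569]) @ [[0.69, 0.72], [0.72, -0.69]]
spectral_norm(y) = 1.28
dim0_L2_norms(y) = [1.2, 1.21]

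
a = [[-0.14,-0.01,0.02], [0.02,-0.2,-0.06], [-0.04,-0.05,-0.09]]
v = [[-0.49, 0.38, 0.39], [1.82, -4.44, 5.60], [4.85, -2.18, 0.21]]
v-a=[[-0.35, 0.39, 0.37], [1.8, -4.24, 5.66], [4.89, -2.13, 0.3]]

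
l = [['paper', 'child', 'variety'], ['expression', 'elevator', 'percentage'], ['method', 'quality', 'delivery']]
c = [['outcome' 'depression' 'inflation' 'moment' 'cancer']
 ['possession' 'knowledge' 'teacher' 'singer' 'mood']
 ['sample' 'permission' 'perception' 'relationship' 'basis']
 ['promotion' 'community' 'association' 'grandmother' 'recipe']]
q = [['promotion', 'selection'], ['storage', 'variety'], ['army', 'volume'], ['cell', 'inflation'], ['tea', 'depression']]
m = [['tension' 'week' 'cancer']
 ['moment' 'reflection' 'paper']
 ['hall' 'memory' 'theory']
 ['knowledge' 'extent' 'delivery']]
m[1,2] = 'paper'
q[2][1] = 'volume'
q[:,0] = ['promotion', 'storage', 'army', 'cell', 'tea']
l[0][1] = 'child'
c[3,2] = 'association'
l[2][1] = 'quality'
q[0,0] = 'promotion'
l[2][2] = 'delivery'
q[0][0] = 'promotion'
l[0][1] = 'child'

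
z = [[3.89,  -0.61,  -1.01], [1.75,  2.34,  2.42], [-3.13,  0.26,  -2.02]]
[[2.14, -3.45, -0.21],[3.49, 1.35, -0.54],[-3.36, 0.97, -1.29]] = z @ [[0.75, -0.66, -0.03], [0.36, 0.45, -0.81], [0.55, 0.60, 0.58]]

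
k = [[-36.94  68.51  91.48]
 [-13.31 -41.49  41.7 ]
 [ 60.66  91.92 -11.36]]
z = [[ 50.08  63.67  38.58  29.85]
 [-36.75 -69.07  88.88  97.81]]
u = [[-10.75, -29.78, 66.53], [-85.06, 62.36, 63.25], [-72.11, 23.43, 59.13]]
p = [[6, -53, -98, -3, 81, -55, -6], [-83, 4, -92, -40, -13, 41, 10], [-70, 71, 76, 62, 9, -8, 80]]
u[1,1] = 62.36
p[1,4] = -13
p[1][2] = -92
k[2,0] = 60.66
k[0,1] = 68.51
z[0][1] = 63.67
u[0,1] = -29.78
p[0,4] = 81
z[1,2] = 88.88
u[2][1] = 23.43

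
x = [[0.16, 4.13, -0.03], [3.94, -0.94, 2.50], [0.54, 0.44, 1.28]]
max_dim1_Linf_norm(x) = 4.13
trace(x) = 0.50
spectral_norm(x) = 4.98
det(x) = -15.69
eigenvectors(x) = [[0.67, -0.70, -0.56],[-0.74, -0.67, -0.09],[-0.01, -0.24, 0.82]]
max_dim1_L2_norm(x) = 4.76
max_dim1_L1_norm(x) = 7.38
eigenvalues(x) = [-4.45, 4.09, 0.86]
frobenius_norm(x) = 6.47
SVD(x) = [[0.35, 0.92, -0.16],  [-0.92, 0.31, -0.24],  [-0.17, 0.23, 0.96]] @ diag([4.984324997141311, 4.051818014170896, 0.7768365998796066]) @ [[-0.73,  0.45,  -0.51],[0.37,  0.89,  0.26],[-0.57,  -0.00,  0.82]]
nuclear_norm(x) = 9.81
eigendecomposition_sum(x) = [[-1.87, 2.32, -1.02], [2.08, -2.59, 1.14], [0.02, -0.02, 0.01]] + [[1.93,  1.72,  1.51], [1.84,  1.64,  1.44], [0.66,  0.59,  0.52]] + [[0.09, 0.09, -0.52],[0.01, 0.01, -0.08],[-0.14, -0.13, 0.76]]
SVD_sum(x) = [[-1.29, 0.8, -0.89], [3.37, -2.07, 2.33], [0.62, -0.38, 0.43]] + [[1.38, 3.33, 0.96], [0.47, 1.13, 0.33], [0.34, 0.82, 0.24]] + [[0.07,0.00,-0.10],[0.10,0.00,-0.15],[-0.42,-0.0,0.61]]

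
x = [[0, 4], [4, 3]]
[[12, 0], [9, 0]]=x @ [[0, 0], [3, 0]]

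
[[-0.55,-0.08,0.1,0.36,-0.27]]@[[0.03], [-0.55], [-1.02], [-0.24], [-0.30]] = [[-0.08]]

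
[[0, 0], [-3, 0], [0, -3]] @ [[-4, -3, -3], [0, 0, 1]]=[[0, 0, 0], [12, 9, 9], [0, 0, -3]]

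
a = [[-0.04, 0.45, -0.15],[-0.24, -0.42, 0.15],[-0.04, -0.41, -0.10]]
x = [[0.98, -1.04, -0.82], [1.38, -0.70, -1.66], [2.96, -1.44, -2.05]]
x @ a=[[0.24, 1.21, -0.22], [0.18, 1.60, -0.15], [0.31, 2.78, -0.46]]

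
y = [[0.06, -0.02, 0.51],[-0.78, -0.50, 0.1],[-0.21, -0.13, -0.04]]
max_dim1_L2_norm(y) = 0.93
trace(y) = -0.48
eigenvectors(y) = [[0.26+0.22j, (0.26-0.22j), (0.54+0j)],[-0.90+0.00j, (-0.9-0j), (-0.84+0j)],[-0.27-0.03j, -0.27+0.03j, (-0.08+0j)]]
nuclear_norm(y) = 1.48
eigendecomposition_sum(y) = [[(0.03+0.19j), (-0.01+0.16j), (0.24-0.33j)], [-0.39-0.34j, (-0.26-0.33j), (0.07+1.07j)], [-0.10-0.12j, -0.07-0.11j, -0.02+0.33j]] + [[(0.03-0.19j), (-0.01-0.16j), 0.24+0.33j], [-0.39+0.34j, -0.26+0.33j, 0.07-1.07j], [(-0.1+0.12j), (-0.07+0.11j), -0.02-0.33j]] + [[0.00-0.00j, -0.01-0.00j, 0.03+0.00j], [-0.01+0.00j, (0.01+0j), (-0.05-0j)], [-0.00+0.00j, 0j, (-0-0j)]]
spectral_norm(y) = 0.96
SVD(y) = [[0.01, -0.99, 0.12], [0.97, -0.02, -0.25], [0.25, 0.12, 0.96]] @ diag([0.9627706525299067, 0.5178484264761668, 0.002382818351456832]) @ [[-0.84, -0.54, 0.09],  [-0.13, 0.03, -0.99],  [0.53, -0.84, -0.09]]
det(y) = 0.00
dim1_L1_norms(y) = [0.59, 1.38, 0.38]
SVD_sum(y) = [[-0.01,-0.0,0.00], [-0.78,-0.50,0.09], [-0.2,-0.13,0.02]] + [[0.07, -0.01, 0.51], [0.00, -0.00, 0.01], [-0.01, 0.0, -0.06]] + [[0.00, -0.0, -0.00],[-0.0, 0.0, 0.0],[0.0, -0.00, -0.0]]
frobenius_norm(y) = 1.09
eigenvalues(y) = [(-0.25+0.19j), (-0.25-0.19j), (0.01+0j)]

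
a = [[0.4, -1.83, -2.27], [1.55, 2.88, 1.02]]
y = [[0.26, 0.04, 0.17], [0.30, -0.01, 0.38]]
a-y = [[0.14, -1.87, -2.44], [1.25, 2.89, 0.64]]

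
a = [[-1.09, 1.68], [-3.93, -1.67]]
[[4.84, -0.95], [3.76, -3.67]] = a@[[-1.71,0.92], [1.77,0.03]]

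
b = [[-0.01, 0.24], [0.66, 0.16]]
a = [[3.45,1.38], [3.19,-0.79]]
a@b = [[0.88, 1.05], [-0.55, 0.64]]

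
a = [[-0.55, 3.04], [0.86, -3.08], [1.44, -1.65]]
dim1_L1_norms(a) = [3.59, 3.94, 3.09]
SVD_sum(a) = [[-0.95, 2.91], [0.99, -3.04], [0.63, -1.92]] + [[0.4,0.13], [-0.13,-0.04], [0.81,0.27]]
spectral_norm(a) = 4.86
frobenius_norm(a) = 4.96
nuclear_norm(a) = 5.83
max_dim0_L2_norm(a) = 4.63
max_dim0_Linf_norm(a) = 3.08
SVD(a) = [[0.63,-0.44], [-0.66,0.14], [-0.41,-0.89]] @ diag([4.861687016105323, 0.9644684325746078]) @ [[-0.31, 0.95], [-0.95, -0.31]]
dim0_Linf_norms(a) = [1.44, 3.08]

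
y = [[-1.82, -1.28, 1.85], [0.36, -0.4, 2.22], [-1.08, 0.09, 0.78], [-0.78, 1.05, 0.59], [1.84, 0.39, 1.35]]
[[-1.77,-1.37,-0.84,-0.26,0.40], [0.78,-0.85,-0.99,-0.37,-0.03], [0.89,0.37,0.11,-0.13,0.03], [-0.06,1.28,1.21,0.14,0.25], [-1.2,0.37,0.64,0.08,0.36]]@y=[[4.57,2.62,-6.58], [-0.42,-1.15,-1.48], [-1.45,-1.4,2.52], [-0.39,-0.08,4.09], [2.23,1.67,-0.37]]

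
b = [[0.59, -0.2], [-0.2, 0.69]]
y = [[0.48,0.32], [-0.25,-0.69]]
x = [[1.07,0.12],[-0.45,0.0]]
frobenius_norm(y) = 0.93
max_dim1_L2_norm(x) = 1.08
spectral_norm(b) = 0.85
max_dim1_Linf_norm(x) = 1.07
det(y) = -0.25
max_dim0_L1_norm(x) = 1.52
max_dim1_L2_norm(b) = 0.72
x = y + b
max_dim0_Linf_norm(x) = 1.07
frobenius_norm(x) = 1.17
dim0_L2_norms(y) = [0.54, 0.76]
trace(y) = -0.21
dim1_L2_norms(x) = [1.08, 0.45]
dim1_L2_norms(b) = [0.62, 0.72]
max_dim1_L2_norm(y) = 0.73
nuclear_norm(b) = 1.28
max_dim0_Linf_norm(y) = 0.69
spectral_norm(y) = 0.89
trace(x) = 1.07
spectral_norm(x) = 1.17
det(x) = 0.05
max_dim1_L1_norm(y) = 0.94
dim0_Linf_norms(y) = [0.48, 0.69]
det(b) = 0.37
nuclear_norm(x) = 1.21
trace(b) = 1.28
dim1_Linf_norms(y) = [0.48, 0.69]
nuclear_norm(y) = 1.17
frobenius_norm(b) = 0.95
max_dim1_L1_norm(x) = 1.19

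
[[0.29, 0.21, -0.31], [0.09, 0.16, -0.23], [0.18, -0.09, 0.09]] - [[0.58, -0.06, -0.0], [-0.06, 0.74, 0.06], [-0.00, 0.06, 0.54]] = [[-0.29, 0.27, -0.31], [0.15, -0.58, -0.29], [0.18, -0.15, -0.45]]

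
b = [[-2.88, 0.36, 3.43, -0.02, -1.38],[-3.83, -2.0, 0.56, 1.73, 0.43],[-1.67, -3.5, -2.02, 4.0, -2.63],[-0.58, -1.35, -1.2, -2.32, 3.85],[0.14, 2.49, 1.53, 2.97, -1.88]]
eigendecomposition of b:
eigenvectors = [[-0.02-0.47j, -0.02+0.47j, (-0.39+0j), (0.3+0j), (0.51+0j)], [0.35-0.19j, (0.35+0.19j), (-0.29+0j), -0.52+0.00j, (-0.5+0j)], [0.66+0.00j, 0.66-0.00j, (0.5+0j), (0.25+0j), (0.6+0j)], [(-0.04+0.29j), -0.04-0.29j, (-0.55+0j), (-0.47+0j), (0.26+0j)], [(-0.06-0.31j), -0.06+0.31j, (0.45+0j), (-0.59+0j), 0.25+0.00j]]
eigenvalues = [(-3.86+5.22j), (-3.86-5.22j), (-5.49+0j), (2+0j), (0.12+0j)]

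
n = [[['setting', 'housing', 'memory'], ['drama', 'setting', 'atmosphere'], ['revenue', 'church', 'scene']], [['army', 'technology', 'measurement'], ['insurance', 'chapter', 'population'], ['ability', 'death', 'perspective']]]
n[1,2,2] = 'perspective'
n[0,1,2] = 'atmosphere'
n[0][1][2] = 'atmosphere'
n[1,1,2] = 'population'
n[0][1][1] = 'setting'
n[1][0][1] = 'technology'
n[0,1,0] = 'drama'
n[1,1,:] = ['insurance', 'chapter', 'population']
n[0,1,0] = 'drama'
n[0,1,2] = 'atmosphere'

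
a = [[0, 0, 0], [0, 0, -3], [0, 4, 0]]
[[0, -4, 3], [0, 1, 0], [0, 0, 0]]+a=[[0, -4, 3], [0, 1, -3], [0, 4, 0]]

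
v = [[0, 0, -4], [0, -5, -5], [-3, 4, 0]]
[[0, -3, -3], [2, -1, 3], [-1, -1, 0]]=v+[[0, -3, 1], [2, 4, 8], [2, -5, 0]]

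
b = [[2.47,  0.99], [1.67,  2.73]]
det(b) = 5.090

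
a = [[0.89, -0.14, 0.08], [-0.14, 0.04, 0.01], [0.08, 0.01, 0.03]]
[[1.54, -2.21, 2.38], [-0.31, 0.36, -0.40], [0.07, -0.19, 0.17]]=a @ [[1.61, -2.52, 2.21], [-1.62, 0.01, -2.51], [-1.49, 0.40, 0.71]]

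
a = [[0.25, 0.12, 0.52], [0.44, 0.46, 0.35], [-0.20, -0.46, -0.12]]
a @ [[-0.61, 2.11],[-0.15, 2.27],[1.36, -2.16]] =[[0.54, -0.32], [0.14, 1.22], [0.03, -1.21]]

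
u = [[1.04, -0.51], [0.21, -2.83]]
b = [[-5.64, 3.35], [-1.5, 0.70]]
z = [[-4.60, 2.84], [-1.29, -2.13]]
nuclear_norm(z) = 7.90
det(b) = 1.08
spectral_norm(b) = 6.76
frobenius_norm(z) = 5.95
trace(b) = -4.94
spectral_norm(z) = 5.41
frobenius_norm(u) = 3.07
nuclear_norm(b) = 6.92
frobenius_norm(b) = 6.77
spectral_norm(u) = 2.91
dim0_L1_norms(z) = [5.89, 4.97]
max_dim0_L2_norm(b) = 5.84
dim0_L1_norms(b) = [7.14, 4.05]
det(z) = 13.46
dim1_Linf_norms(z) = [4.6, 2.13]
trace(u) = -1.79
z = u + b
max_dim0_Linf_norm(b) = 5.64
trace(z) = -6.73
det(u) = -2.84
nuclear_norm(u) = 3.88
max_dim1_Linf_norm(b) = 5.64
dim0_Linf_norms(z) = [4.6, 2.84]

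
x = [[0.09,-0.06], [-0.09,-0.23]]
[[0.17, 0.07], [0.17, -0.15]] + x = [[0.26, 0.01], [0.08, -0.38]]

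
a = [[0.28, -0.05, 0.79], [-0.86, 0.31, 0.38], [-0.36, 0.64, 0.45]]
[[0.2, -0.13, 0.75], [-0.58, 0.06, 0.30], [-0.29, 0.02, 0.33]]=a @ [[0.65, -0.1, 0.02], [-0.10, 0.07, -0.13], [0.02, -0.13, 0.93]]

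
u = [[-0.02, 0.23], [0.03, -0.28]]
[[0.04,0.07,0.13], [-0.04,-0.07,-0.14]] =u @ [[0.87,  1.38,  2.65],[0.25,  0.41,  0.78]]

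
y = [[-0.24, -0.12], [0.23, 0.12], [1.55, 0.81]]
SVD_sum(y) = [[-0.24, -0.12], [0.23, 0.12], [1.55, 0.81]] + [[-0.0,0.0], [0.0,-0.00], [-0.0,0.00]]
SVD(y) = [[-0.15, -0.99],[0.15, 0.01],[0.98, -0.15]] @ diag([1.788261014763308, 0.00474795510764677]) @ [[0.89, 0.46], [0.46, -0.89]]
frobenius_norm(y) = 1.79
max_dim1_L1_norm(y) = 2.36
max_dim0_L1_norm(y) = 2.02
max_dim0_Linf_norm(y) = 1.55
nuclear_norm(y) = 1.79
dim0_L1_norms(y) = [2.02, 1.05]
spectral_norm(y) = 1.79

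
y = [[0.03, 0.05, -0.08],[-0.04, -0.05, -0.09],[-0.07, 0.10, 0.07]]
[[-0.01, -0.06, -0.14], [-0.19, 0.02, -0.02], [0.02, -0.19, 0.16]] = y @[[1.61, 0.88, -1.55],[0.57, -1.4, -0.23],[1.05, 0.17, 1.03]]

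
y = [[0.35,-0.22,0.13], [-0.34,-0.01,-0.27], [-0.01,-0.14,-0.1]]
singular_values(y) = [0.58, 0.26, 0.0]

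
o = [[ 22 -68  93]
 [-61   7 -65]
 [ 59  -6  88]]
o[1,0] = -61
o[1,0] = -61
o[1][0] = -61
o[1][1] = 7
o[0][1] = -68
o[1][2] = -65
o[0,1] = -68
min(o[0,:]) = -68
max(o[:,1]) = 7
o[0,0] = 22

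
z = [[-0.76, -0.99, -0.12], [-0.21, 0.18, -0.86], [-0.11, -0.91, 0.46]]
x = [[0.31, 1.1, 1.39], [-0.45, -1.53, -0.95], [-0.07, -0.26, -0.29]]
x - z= [[1.07, 2.09, 1.51], [-0.24, -1.71, -0.09], [0.04, 0.65, -0.75]]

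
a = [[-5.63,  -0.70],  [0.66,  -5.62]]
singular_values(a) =[5.69, 5.65]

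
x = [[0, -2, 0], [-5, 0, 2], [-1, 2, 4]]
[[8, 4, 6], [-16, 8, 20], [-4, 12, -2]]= x @ [[4, 0, -4], [-4, -2, -3], [2, 4, 0]]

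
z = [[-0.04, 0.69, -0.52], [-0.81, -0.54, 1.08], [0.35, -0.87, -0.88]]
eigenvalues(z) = [(-0.42+0j), (-0.52+1.23j), (-0.52-1.23j)]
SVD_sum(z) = [[0.26, 0.08, -0.46], [-0.68, -0.21, 1.21], [0.39, 0.12, -0.69]] + [[-0.04, 0.61, 0.08],[0.02, -0.33, -0.04],[0.07, -0.99, -0.13]] + [[-0.25, 0.0, -0.14],  [-0.16, 0.0, -0.09],  [-0.10, 0.00, -0.06]]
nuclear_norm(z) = 3.28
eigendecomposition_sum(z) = [[-0.28+0.00j, -0.21+0.00j, (-0.19+0j)], [(-0+0j), -0.00+0.00j, (-0+0j)], [-0.21+0.00j, -0.16+0.00j, -0.14+0.00j]] + [[0.12+0.30j, 0.45-0.18j, (-0.16-0.4j)], [(-0.4-0.17j), (-0.27+0.61j), (0.54+0.23j)], [(0.28-0.24j), (-0.35-0.42j), (-0.37+0.32j)]] + [[0.12-0.30j, (0.45+0.18j), (-0.16+0.4j)],  [(-0.4+0.17j), -0.27-0.61j, (0.54-0.23j)],  [(0.28+0.24j), -0.35+0.42j, (-0.37-0.32j)]]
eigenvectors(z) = [[-0.80+0.00j, (-0.35-0.35j), -0.35+0.35j], [-0.01+0.00j, (0.67+0j), (0.67-0j)], [-0.60+0.00j, -0.25+0.50j, (-0.25-0.5j)]]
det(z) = -0.75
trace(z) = -1.46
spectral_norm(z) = 1.70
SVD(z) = [[0.31, -0.50, -0.8],[-0.83, 0.27, -0.49],[0.47, 0.82, -0.33]] @ diag([1.7003462261550162, 1.2221974870270995, 0.3620165934111806]) @ [[0.48, 0.15, -0.86],[0.07, -0.99, -0.13],[0.87, -0.00, 0.49]]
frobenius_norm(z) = 2.13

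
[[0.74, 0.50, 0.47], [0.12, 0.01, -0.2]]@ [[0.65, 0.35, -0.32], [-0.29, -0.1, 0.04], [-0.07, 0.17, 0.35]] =[[0.30, 0.29, -0.05], [0.09, 0.01, -0.11]]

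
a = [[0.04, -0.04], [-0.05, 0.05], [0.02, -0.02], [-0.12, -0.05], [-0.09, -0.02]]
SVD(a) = [[-0.20, 0.55], [0.25, -0.69], [-0.1, 0.28], [0.76, 0.36], [0.55, 0.06]] @ diag([0.16595389812085454, 0.08282091341257368]) @ [[-0.99, -0.16], [0.16, -0.99]]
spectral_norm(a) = 0.17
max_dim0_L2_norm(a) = 0.16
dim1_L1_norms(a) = [0.08, 0.1, 0.04, 0.17, 0.11]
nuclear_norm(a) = 0.25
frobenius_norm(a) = 0.19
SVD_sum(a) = [[0.03, 0.01], [-0.04, -0.01], [0.02, 0.00], [-0.12, -0.02], [-0.09, -0.01]] + [[0.01, -0.05],[-0.01, 0.06],[0.00, -0.02],[0.0, -0.03],[0.0, -0.01]]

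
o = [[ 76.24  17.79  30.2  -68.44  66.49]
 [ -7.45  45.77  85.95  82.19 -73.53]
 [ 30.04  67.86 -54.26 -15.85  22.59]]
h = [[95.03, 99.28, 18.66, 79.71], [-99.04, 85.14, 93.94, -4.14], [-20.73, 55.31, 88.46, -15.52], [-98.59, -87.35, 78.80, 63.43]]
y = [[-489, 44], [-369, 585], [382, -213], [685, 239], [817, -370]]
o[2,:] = [30.04, 67.86, -54.26, -15.85, 22.59]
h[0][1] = 99.28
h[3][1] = -87.35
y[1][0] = -369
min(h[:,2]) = 18.66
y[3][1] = 239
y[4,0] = 817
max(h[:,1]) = 99.28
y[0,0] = -489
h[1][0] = -99.04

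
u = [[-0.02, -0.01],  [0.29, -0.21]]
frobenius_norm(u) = 0.36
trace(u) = -0.23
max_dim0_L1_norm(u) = 0.31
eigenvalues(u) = [-0.04, -0.19]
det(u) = 0.01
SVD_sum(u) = [[-0.01, 0.01], [0.29, -0.21]] + [[-0.01, -0.02], [-0.0, -0.0]]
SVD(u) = [[-0.03, 1.00], [1.00, 0.03]] @ diag([0.35819982487124424, 0.019821338557471705]) @ [[0.81, -0.59], [-0.59, -0.81]]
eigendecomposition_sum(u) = [[-0.04,0.00],[-0.07,0.0]] + [[0.02,-0.01], [0.36,-0.21]]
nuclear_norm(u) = 0.38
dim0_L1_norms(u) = [0.31, 0.22]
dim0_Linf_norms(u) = [0.29, 0.21]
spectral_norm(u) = 0.36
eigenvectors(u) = [[0.51,0.06], [0.86,1.0]]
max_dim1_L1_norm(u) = 0.5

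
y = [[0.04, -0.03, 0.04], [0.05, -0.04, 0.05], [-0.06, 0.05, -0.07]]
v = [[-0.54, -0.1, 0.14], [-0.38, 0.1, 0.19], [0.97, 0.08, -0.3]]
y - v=[[0.58, 0.07, -0.1], [0.43, -0.14, -0.14], [-1.03, -0.03, 0.23]]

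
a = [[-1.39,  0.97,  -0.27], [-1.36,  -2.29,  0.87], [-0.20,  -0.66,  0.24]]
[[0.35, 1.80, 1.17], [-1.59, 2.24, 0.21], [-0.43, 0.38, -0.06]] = a @ [[0.17, -1.34, -0.69], [0.63, 0.28, -0.05], [0.1, 1.22, -0.97]]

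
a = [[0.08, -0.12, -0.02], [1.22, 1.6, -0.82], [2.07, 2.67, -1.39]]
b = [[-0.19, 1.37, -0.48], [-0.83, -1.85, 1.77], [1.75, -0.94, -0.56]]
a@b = [[0.05, 0.35, -0.24], [-2.99, -0.52, 2.71], [-5.04, -0.8, 4.51]]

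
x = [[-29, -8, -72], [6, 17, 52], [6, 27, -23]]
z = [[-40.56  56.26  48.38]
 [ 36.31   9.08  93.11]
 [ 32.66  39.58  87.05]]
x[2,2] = -23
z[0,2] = 48.38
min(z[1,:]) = 9.08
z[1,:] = [36.31, 9.08, 93.11]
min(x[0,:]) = -72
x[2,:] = [6, 27, -23]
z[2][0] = 32.66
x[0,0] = -29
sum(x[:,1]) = 36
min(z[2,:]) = 32.66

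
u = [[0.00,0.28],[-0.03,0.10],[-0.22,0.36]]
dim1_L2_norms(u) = [0.28, 0.1, 0.42]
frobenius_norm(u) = 0.52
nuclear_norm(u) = 0.63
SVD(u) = [[-0.52, 0.84],[-0.21, 0.08],[-0.83, -0.54]] @ diag([0.501426412018761, 0.12598235324834847]) @ [[0.38, -0.93], [0.93, 0.38]]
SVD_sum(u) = [[-0.1, 0.24],  [-0.04, 0.1],  [-0.16, 0.39]] + [[0.10,0.04],[0.01,0.0],[-0.06,-0.03]]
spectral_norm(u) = 0.50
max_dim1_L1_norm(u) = 0.58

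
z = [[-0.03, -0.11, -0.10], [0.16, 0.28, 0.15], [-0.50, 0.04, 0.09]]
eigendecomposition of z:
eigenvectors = [[0.34,-0.08,-0.35], [-0.43,-0.61,0.60], [0.83,0.79,0.72]]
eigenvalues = [-0.14, 0.11, 0.37]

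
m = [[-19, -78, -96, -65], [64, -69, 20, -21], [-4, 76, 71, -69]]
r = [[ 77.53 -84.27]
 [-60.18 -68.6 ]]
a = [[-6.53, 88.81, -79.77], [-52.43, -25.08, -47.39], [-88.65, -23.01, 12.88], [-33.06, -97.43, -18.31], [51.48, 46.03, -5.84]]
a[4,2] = -5.84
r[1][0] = -60.18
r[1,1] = -68.6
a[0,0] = -6.53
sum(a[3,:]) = -148.8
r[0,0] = 77.53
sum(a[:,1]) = -10.680000000000007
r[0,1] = -84.27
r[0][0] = 77.53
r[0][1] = -84.27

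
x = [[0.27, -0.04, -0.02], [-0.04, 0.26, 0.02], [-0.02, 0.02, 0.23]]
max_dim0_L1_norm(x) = 0.33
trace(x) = 0.76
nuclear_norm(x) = 0.76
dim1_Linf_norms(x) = [0.27, 0.26, 0.23]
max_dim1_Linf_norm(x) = 0.27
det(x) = 0.02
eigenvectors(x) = [[-0.71, -0.71, 0.00], [-0.63, 0.63, -0.45], [-0.32, 0.32, 0.89]]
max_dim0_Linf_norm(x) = 0.27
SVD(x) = [[-0.71,  -0.71,  0.0], [0.63,  -0.63,  -0.45], [0.32,  -0.32,  0.89]] @ diag([0.3147213595499958, 0.22527864045000426, 0.22]) @ [[-0.71,  0.63,  0.32],[-0.71,  -0.63,  -0.32],[0.0,  -0.45,  0.89]]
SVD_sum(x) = [[0.16, -0.14, -0.07],  [-0.14, 0.13, 0.06],  [-0.07, 0.06, 0.03]] + [[0.11, 0.10, 0.05], [0.10, 0.09, 0.05], [0.05, 0.05, 0.02]] + [[0.00, -0.0, 0.0], [0.0, 0.04, -0.09], [0.00, -0.09, 0.18]]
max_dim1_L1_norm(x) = 0.33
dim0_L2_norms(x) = [0.27, 0.26, 0.23]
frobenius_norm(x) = 0.45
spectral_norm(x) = 0.31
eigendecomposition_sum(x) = [[0.11, 0.1, 0.05], [0.1, 0.09, 0.05], [0.05, 0.05, 0.02]] + [[0.16, -0.14, -0.07], [-0.14, 0.13, 0.06], [-0.07, 0.06, 0.03]] + [[0.00, -0.00, 0.00], [0.0, 0.04, -0.09], [0.00, -0.09, 0.18]]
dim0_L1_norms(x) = [0.33, 0.32, 0.27]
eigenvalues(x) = [0.23, 0.31, 0.22]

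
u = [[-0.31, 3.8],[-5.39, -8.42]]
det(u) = 23.09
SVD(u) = [[0.3, -0.95], [-0.95, -0.30]] @ diag([10.469960553549736, 2.20556704888165]) @ [[0.48,0.88], [0.88,-0.48]]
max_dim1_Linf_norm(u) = 8.42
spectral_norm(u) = 10.47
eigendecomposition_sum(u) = [[-0.15+5.41j, 1.90+4.13j], [(-2.7-5.85j), (-4.21-3.4j)]] + [[(-0.16-5.41j),  1.90-4.13j],[(-2.7+5.85j),  (-4.21+3.4j)]]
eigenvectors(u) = [[(-0.58-0.29j), -0.58+0.29j], [0.77+0.00j, 0.77-0.00j]]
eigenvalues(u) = [(-4.36+2.01j), (-4.36-2.01j)]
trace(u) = -8.73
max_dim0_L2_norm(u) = 9.24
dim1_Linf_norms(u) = [3.8, 8.42]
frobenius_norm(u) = 10.70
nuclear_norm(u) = 12.68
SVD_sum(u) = [[1.53, 2.79], [-4.8, -8.74]] + [[-1.84, 1.01],[-0.59, 0.32]]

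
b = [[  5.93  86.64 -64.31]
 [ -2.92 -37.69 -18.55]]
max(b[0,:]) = 86.64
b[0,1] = 86.64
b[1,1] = -37.69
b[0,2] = -64.31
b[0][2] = -64.31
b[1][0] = -2.92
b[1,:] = [-2.92, -37.69, -18.55]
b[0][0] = 5.93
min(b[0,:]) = -64.31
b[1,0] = -2.92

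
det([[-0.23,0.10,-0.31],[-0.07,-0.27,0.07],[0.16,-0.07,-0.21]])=-0.029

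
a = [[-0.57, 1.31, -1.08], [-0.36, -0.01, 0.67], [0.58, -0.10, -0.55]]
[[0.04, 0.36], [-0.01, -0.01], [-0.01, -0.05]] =a @ [[-0.04, -0.13], [-0.01, 0.15], [-0.03, -0.08]]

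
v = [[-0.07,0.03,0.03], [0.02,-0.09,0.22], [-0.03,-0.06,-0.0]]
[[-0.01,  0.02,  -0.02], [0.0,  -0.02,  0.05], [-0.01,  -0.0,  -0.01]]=v@[[0.23, -0.17, 0.34], [0.11, 0.14, -0.03], [0.03, -0.03, 0.20]]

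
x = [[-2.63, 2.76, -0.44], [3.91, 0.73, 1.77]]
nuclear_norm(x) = 7.86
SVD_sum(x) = [[-2.92, 0.71, -1.03], [3.68, -0.90, 1.3]] + [[0.29, 2.05, 0.59],[0.23, 1.63, 0.47]]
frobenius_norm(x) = 5.80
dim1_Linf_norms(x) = [2.76, 3.91]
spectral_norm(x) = 5.11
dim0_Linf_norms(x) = [3.91, 2.76, 1.77]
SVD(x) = [[-0.62,0.78], [0.78,0.62]] @ diag([5.111922066005805, 2.747772332469149]) @ [[0.92,-0.22,0.32], [0.13,0.95,0.27]]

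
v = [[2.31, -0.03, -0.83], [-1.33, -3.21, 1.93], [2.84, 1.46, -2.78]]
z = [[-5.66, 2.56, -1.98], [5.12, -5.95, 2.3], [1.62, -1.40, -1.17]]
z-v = [[-7.97, 2.59, -1.15],[6.45, -2.74, 0.37],[-1.22, -2.86, 1.61]]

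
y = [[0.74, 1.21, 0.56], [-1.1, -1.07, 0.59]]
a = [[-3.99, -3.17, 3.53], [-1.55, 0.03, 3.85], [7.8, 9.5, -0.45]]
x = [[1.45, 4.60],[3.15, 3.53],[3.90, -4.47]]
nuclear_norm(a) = 18.50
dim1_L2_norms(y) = [1.52, 1.64]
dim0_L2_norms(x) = [5.22, 7.32]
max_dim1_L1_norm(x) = 8.37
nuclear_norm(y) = 2.93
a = x @ y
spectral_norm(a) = 13.49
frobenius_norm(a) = 14.39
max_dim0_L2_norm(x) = 7.32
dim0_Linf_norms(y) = [1.1, 1.21, 0.59]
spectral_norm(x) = 7.32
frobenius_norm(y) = 2.24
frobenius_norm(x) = 8.99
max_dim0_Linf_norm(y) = 1.21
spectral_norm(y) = 2.07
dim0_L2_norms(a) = [8.9, 10.01, 5.24]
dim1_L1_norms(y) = [2.51, 2.76]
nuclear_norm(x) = 12.54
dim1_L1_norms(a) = [10.69, 5.43, 17.75]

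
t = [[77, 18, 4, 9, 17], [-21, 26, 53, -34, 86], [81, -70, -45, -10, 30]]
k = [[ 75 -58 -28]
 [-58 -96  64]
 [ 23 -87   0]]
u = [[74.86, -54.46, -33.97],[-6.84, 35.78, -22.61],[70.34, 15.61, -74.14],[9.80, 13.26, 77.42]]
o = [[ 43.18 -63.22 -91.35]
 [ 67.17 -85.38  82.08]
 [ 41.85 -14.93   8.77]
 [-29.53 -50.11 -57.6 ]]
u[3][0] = 9.8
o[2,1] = -14.93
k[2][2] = 0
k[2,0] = 23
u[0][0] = 74.86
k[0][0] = 75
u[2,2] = -74.14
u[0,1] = -54.46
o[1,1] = -85.38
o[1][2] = 82.08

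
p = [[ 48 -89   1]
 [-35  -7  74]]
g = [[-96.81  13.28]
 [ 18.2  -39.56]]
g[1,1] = -39.56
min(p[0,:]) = -89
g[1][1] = -39.56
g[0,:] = [-96.81, 13.28]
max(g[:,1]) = 13.28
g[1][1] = -39.56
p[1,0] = -35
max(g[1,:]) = 18.2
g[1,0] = 18.2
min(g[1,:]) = -39.56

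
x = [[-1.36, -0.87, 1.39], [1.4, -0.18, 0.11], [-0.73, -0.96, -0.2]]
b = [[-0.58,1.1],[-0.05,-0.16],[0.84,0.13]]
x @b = [[2.0,-1.18], [-0.71,1.58], [0.3,-0.68]]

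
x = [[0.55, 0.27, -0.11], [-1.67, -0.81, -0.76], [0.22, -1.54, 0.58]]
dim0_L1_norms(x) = [2.44, 2.62, 1.45]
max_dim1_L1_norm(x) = 3.24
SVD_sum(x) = [[0.43,  0.33,  0.13], [-1.49,  -1.16,  -0.46], [-0.47,  -0.37,  -0.15]] + [[-0.01, 0.01, -0.01], [-0.22, 0.37, -0.24], [0.68, -1.16, 0.75]] + [[0.13,  -0.07,  -0.23], [0.03,  -0.02,  -0.06], [0.01,  -0.01,  -0.02]]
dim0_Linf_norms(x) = [1.67, 1.54, 0.76]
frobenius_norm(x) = 2.68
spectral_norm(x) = 2.11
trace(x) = 0.32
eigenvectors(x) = [[(-0.07+0j), (0.28-0.21j), 0.28+0.21j], [(0.76+0j), (0.17+0.18j), (0.17-0.18j)], [0.64+0.00j, -0.90+0.00j, (-0.9-0j)]]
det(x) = -0.99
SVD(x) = [[-0.26, 0.01, -0.96], [0.92, 0.3, -0.25], [0.29, -0.95, -0.09]] @ diag([2.1127578065044825, 1.6184016237626744, 0.28901666951355093]) @ [[-0.76, -0.6, -0.24], [-0.44, 0.76, -0.49], [-0.47, 0.27, 0.84]]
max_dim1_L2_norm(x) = 2.01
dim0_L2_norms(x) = [1.77, 1.76, 0.96]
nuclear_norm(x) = 4.02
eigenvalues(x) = [(-1.28+0j), (0.8+0.35j), (0.8-0.35j)]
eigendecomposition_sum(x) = [[(0.08+0j),0.10-0.00j,0.04-0.00j],[-0.84-0.00j,-0.99+0.00j,(-0.45+0j)],[(-0.71-0j),-0.83+0.00j,-0.38+0.00j]] + [[0.23+0.62j, 0.09-0.12j, (-0.08+0.21j)], [(-0.41+0.22j), 0.09+0.05j, -0.15-0.03j], [0.46-1.65j, -0.36+0.11j, 0.48-0.32j]] + [[0.23-0.62j,(0.09+0.12j),-0.08-0.21j], [-0.41-0.22j,0.09-0.05j,-0.15+0.03j], [0.46+1.65j,(-0.36-0.11j),0.48+0.32j]]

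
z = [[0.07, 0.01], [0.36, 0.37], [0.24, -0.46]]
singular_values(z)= [0.59, 0.43]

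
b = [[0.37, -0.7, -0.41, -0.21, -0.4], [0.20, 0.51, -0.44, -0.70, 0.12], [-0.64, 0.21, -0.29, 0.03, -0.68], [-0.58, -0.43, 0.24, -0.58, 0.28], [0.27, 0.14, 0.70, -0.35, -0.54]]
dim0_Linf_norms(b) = [0.64, 0.7, 0.7, 0.7, 0.68]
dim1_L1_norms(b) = [2.09, 1.97, 1.85, 2.11, 2.0]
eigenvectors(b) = [[-0.11+0.60j,  -0.11-0.60j,  0.38+0.00j,  (-0.03-0.24j),  (-0.03+0.24j)], [(0.65+0j),  0.65-0.00j,  0.39+0.00j,  (0.07+0.01j),  (0.07-0.01j)], [-0.05-0.32j,  (-0.05+0.32j),  (0.19+0j),  0.00-0.62j,  0.62j], [-0.24-0.20j,  -0.24+0.20j,  (0.82+0j),  -0.02+0.25j,  (-0.02-0.25j)], [0.07-0.03j,  0.07+0.03j,  -0.00+0.00j,  (-0.7+0j),  (-0.7-0j)]]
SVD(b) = [[0.22, 0.66, -0.54, -0.45, 0.12], [0.03, -0.66, -0.58, -0.35, -0.32], [0.73, -0.28, -0.07, 0.18, 0.59], [0.22, -0.11, 0.60, -0.76, -0.01], [0.61, 0.17, 0.10, 0.23, -0.73]] @ diag([1.0056321004694717, 1.0019302812304554, 0.9985008532062467, 0.9950004963916916, 0.9931816794451578]) @ [[-0.34, 0.01, 0.17, -0.39, -0.84], [0.4, -0.79, 0.2, 0.32, -0.27], [-0.59, -0.18, 0.71, 0.13, 0.31], [0.15, 0.54, 0.27, 0.71, -0.33], [-0.60, -0.23, -0.6, 0.48, -0.1]]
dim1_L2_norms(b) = [1.0, 1.0, 1.0, 1.0, 1.0]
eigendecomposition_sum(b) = [[(0.29+0.23j),-0.29+0.26j,-0.11-0.16j,0.03-0.19j,(-0.04+0.02j)], [(0.18-0.35j),(0.33+0.26j),(-0.15+0.14j),-0.21+0.01j,0.03+0.04j], [-0.18-0.07j,0.10-0.18j,(0.08+0.06j),0.02+0.10j,0.02-0.02j], [-0.18+0.07j,(-0.04-0.2j),0.10-0.01j,0.08+0.06j,0.00-0.03j], [(0.01-0.05j),0.05+0.02j,-0.01+0.02j,-0.02+0.01j,(0.01+0j)]] + [[0.29-0.23j, -0.29-0.26j, -0.11+0.16j, 0.03+0.19j, (-0.04-0.02j)], [(0.18+0.35j), (0.33-0.26j), -0.15-0.14j, -0.21-0.01j, (0.03-0.04j)], [-0.18+0.07j, (0.1+0.18j), (0.08-0.06j), 0.02-0.10j, (0.02+0.02j)], [-0.18-0.07j, -0.04+0.20j, 0.10+0.01j, 0.08-0.06j, 0.00+0.03j], [(0.01+0.05j), (0.05-0.02j), (-0.01-0.02j), (-0.02-0.01j), 0.01-0.00j]] + [[-0.14-0.00j, -0.15+0.00j, (-0.07+0j), (-0.31+0j), 0.00-0.00j], [-0.15-0.00j, -0.15+0.00j, (-0.07+0j), -0.32+0.00j, -0j], [(-0.07-0j), -0.07+0.00j, -0.03+0.00j, -0.16+0.00j, 0.00-0.00j], [-0.31-0.00j, (-0.31+0j), (-0.15+0j), -0.67+0.00j, -0j], [0j, -0j, -0j, -0j, -0.00+0.00j]] + [[(-0.03+0.05j), (0.02+0j), -0.06+0.14j, 0.02-0.06j, -0.16-0.08j], [-0.01-0.01j, -0.00+0.00j, -0.03-0.03j, (0.01+0.01j), (0.03-0.04j)], [-0.10+0.11j, (0.04+0.02j), -0.21+0.32j, (0.07-0.13j), -0.36-0.24j], [(0.04-0.04j), (-0.01-0.01j), (0.09-0.12j), -0.03+0.05j, (0.14+0.11j)], [(0.13+0.11j), (0.02-0.04j), 0.36+0.23j, (-0.15-0.08j), (-0.28+0.41j)]] + [[-0.03-0.05j,0.02-0.00j,-0.06-0.14j,0.02+0.06j,-0.16+0.08j], [(-0.01+0.01j),-0.00-0.00j,-0.03+0.03j,0.01-0.01j,(0.03+0.04j)], [-0.10-0.11j,0.04-0.02j,(-0.21-0.32j),0.07+0.13j,-0.36+0.24j], [(0.04+0.04j),(-0.01+0.01j),0.09+0.12j,(-0.03-0.05j),(0.14-0.11j)], [0.13-0.11j,0.02+0.04j,0.36-0.23j,(-0.15+0.08j),-0.28-0.41j]]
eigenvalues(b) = [(0.79+0.62j), (0.79-0.62j), (-1+0j), (-0.55+0.83j), (-0.55-0.83j)]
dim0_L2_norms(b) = [1.0, 1.0, 1.0, 1.0, 1.0]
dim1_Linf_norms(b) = [0.7, 0.7, 0.68, 0.58, 0.7]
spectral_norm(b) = 1.01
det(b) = -0.99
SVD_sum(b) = [[-0.07,0.00,0.04,-0.09,-0.19],[-0.01,0.00,0.01,-0.01,-0.03],[-0.24,0.0,0.12,-0.28,-0.61],[-0.07,0.0,0.04,-0.09,-0.19],[-0.21,0.0,0.10,-0.24,-0.52]] + [[0.27, -0.52, 0.13, 0.21, -0.18], [-0.27, 0.53, -0.13, -0.21, 0.18], [-0.11, 0.23, -0.06, -0.09, 0.08], [-0.04, 0.08, -0.02, -0.03, 0.03], [0.07, -0.14, 0.03, 0.05, -0.05]] + [[0.32, 0.09, -0.38, -0.07, -0.17], [0.34, 0.10, -0.41, -0.08, -0.18], [0.04, 0.01, -0.05, -0.01, -0.02], [-0.35, -0.10, 0.42, 0.08, 0.19], [-0.06, -0.02, 0.07, 0.01, 0.03]] + [[-0.07, -0.24, -0.12, -0.32, 0.15], [-0.05, -0.19, -0.09, -0.25, 0.11], [0.03, 0.10, 0.05, 0.13, -0.06], [-0.11, -0.41, -0.20, -0.54, 0.25], [0.04, 0.13, 0.06, 0.17, -0.08]] + [[-0.07, -0.03, -0.07, 0.06, -0.01], [0.19, 0.07, 0.19, -0.15, 0.03], [-0.35, -0.13, -0.35, 0.28, -0.06], [0.00, 0.00, 0.0, -0.0, 0.0], [0.43, 0.16, 0.43, -0.35, 0.07]]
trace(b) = -0.53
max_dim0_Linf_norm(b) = 0.7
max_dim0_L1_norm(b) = 2.08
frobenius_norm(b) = 2.23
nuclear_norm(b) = 4.99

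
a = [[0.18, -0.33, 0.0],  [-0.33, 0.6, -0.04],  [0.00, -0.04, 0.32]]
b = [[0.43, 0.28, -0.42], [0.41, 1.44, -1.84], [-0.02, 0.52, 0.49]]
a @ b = [[-0.06,-0.42,0.53],[0.1,0.75,-0.98],[-0.02,0.11,0.23]]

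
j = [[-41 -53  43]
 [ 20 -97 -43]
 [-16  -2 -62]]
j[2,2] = -62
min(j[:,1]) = -97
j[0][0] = -41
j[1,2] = -43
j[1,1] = -97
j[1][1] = -97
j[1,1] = -97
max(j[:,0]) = 20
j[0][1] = -53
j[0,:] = [-41, -53, 43]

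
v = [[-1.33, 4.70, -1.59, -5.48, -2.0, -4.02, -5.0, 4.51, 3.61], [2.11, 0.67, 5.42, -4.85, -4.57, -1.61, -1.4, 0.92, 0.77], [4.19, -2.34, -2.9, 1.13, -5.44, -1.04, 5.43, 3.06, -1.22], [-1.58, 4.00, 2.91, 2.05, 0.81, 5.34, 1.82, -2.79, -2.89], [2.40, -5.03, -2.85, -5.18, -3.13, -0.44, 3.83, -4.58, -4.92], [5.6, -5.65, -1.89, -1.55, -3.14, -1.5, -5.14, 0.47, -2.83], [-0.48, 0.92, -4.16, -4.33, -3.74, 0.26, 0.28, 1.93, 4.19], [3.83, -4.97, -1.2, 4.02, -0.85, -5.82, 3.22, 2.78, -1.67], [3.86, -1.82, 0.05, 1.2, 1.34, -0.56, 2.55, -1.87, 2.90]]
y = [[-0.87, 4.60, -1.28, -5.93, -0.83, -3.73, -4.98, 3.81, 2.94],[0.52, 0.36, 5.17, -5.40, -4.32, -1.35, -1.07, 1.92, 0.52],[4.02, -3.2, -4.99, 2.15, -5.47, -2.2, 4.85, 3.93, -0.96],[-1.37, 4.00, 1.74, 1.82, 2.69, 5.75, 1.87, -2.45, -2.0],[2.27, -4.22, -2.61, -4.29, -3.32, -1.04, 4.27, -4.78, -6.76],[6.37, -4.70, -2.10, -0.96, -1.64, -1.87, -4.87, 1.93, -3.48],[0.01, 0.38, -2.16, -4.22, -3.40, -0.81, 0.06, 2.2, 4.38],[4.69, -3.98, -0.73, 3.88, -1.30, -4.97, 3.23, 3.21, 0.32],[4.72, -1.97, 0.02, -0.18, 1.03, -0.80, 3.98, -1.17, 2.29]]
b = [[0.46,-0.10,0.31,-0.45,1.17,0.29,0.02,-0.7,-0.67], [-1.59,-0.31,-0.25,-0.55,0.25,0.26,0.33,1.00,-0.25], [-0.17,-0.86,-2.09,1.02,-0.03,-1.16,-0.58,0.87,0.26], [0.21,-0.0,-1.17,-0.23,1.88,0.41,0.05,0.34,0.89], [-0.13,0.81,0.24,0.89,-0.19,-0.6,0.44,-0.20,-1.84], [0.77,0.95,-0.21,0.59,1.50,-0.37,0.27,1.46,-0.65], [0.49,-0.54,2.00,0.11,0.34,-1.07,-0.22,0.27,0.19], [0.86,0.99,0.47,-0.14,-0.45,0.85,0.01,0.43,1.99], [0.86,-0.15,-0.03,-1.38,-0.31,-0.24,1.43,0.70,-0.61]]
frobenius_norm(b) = 7.29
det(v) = -5597597.02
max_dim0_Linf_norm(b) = 2.09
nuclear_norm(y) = 74.63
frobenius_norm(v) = 29.67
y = v + b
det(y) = 1315345.89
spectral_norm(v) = 17.41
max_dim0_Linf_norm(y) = 6.76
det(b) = 0.70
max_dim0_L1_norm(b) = 7.35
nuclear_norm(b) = 19.16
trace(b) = -3.13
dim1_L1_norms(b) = [4.17, 4.79, 7.04, 5.18, 5.34, 6.77, 5.23, 6.19, 5.71]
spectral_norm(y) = 18.12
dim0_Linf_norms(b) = [1.59, 0.99, 2.09, 1.38, 1.88, 1.16, 1.43, 1.46, 1.99]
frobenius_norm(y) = 29.71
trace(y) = -3.31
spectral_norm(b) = 3.61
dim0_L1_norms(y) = [24.84, 27.41, 20.8, 28.83, 24.0, 22.52, 29.18, 25.4, 23.65]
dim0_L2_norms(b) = [2.27, 1.92, 3.2, 2.16, 2.77, 2.02, 1.68, 2.3, 3.09]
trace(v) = -0.18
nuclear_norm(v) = 75.03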